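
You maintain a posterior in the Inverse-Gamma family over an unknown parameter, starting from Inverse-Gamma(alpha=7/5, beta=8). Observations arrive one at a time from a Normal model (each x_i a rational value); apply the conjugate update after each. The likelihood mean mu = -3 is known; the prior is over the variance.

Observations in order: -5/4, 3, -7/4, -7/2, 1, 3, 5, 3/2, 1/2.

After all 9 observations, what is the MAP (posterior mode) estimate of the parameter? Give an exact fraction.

obs 1: x=-5/4 → posterior Inverse-Gamma(19/10, 305/32)
obs 2: x=3 → posterior Inverse-Gamma(12/5, 881/32)
obs 3: x=-7/4 → posterior Inverse-Gamma(29/10, 453/16)
obs 4: x=-7/2 → posterior Inverse-Gamma(17/5, 455/16)
obs 5: x=1 → posterior Inverse-Gamma(39/10, 583/16)
obs 6: x=3 → posterior Inverse-Gamma(22/5, 871/16)
obs 7: x=5 → posterior Inverse-Gamma(49/10, 1383/16)
obs 8: x=3/2 → posterior Inverse-Gamma(27/5, 1545/16)
obs 9: x=1/2 → posterior Inverse-Gamma(59/10, 1643/16)

8215/552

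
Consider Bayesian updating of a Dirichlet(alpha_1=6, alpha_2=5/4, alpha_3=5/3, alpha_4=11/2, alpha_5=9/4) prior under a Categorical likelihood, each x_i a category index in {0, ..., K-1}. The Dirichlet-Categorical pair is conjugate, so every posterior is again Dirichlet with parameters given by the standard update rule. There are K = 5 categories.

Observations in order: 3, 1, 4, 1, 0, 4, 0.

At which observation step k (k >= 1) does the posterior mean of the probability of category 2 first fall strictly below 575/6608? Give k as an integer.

k = 3

obs 1: x=3 → posterior Dirichlet(6, 5/4, 5/3, 13/2, 9/4)
obs 2: x=1 → posterior Dirichlet(6, 9/4, 5/3, 13/2, 9/4)
obs 3: x=4 → posterior Dirichlet(6, 9/4, 5/3, 13/2, 13/4)
obs 4: x=1 → posterior Dirichlet(6, 13/4, 5/3, 13/2, 13/4)
obs 5: x=0 → posterior Dirichlet(7, 13/4, 5/3, 13/2, 13/4)
obs 6: x=4 → posterior Dirichlet(7, 13/4, 5/3, 13/2, 17/4)
obs 7: x=0 → posterior Dirichlet(8, 13/4, 5/3, 13/2, 17/4)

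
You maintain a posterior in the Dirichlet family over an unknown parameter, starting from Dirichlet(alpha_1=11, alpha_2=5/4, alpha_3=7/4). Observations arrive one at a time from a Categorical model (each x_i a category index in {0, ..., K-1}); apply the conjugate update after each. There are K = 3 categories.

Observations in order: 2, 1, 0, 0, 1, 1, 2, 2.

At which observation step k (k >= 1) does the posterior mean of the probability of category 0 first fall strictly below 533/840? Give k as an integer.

obs 1: x=2 → posterior Dirichlet(11, 5/4, 11/4)
obs 2: x=1 → posterior Dirichlet(11, 9/4, 11/4)
obs 3: x=0 → posterior Dirichlet(12, 9/4, 11/4)
obs 4: x=0 → posterior Dirichlet(13, 9/4, 11/4)
obs 5: x=1 → posterior Dirichlet(13, 13/4, 11/4)
obs 6: x=1 → posterior Dirichlet(13, 17/4, 11/4)
obs 7: x=2 → posterior Dirichlet(13, 17/4, 15/4)
obs 8: x=2 → posterior Dirichlet(13, 17/4, 19/4)

k = 7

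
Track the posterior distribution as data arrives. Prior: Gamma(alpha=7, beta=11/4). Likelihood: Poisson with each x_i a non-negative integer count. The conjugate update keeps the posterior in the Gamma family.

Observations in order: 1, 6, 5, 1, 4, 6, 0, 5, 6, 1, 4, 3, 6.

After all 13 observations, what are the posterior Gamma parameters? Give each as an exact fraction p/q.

obs 1: x=1 → posterior Gamma(8, 15/4)
obs 2: x=6 → posterior Gamma(14, 19/4)
obs 3: x=5 → posterior Gamma(19, 23/4)
obs 4: x=1 → posterior Gamma(20, 27/4)
obs 5: x=4 → posterior Gamma(24, 31/4)
obs 6: x=6 → posterior Gamma(30, 35/4)
obs 7: x=0 → posterior Gamma(30, 39/4)
obs 8: x=5 → posterior Gamma(35, 43/4)
obs 9: x=6 → posterior Gamma(41, 47/4)
obs 10: x=1 → posterior Gamma(42, 51/4)
obs 11: x=4 → posterior Gamma(46, 55/4)
obs 12: x=3 → posterior Gamma(49, 59/4)
obs 13: x=6 → posterior Gamma(55, 63/4)

alpha=55, beta=63/4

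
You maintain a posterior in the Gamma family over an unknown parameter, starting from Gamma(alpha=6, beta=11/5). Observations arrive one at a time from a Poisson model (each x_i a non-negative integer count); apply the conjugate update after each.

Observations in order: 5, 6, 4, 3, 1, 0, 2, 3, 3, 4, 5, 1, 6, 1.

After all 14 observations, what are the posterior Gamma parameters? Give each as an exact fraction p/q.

obs 1: x=5 → posterior Gamma(11, 16/5)
obs 2: x=6 → posterior Gamma(17, 21/5)
obs 3: x=4 → posterior Gamma(21, 26/5)
obs 4: x=3 → posterior Gamma(24, 31/5)
obs 5: x=1 → posterior Gamma(25, 36/5)
obs 6: x=0 → posterior Gamma(25, 41/5)
obs 7: x=2 → posterior Gamma(27, 46/5)
obs 8: x=3 → posterior Gamma(30, 51/5)
obs 9: x=3 → posterior Gamma(33, 56/5)
obs 10: x=4 → posterior Gamma(37, 61/5)
obs 11: x=5 → posterior Gamma(42, 66/5)
obs 12: x=1 → posterior Gamma(43, 71/5)
obs 13: x=6 → posterior Gamma(49, 76/5)
obs 14: x=1 → posterior Gamma(50, 81/5)

alpha=50, beta=81/5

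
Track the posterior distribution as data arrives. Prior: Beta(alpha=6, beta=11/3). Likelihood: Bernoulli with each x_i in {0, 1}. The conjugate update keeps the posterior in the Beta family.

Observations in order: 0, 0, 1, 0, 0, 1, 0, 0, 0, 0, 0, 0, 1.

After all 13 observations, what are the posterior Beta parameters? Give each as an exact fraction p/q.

obs 1: x=0 → posterior Beta(6, 14/3)
obs 2: x=0 → posterior Beta(6, 17/3)
obs 3: x=1 → posterior Beta(7, 17/3)
obs 4: x=0 → posterior Beta(7, 20/3)
obs 5: x=0 → posterior Beta(7, 23/3)
obs 6: x=1 → posterior Beta(8, 23/3)
obs 7: x=0 → posterior Beta(8, 26/3)
obs 8: x=0 → posterior Beta(8, 29/3)
obs 9: x=0 → posterior Beta(8, 32/3)
obs 10: x=0 → posterior Beta(8, 35/3)
obs 11: x=0 → posterior Beta(8, 38/3)
obs 12: x=0 → posterior Beta(8, 41/3)
obs 13: x=1 → posterior Beta(9, 41/3)

alpha=9, beta=41/3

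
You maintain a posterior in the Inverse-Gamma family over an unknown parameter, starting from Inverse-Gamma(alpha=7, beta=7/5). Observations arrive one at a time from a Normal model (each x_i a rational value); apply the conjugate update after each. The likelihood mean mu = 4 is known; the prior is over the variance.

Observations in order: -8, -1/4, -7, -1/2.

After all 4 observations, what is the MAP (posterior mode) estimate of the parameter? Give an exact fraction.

24489/1600

obs 1: x=-8 → posterior Inverse-Gamma(15/2, 367/5)
obs 2: x=-1/4 → posterior Inverse-Gamma(8, 13189/160)
obs 3: x=-7 → posterior Inverse-Gamma(17/2, 22869/160)
obs 4: x=-1/2 → posterior Inverse-Gamma(9, 24489/160)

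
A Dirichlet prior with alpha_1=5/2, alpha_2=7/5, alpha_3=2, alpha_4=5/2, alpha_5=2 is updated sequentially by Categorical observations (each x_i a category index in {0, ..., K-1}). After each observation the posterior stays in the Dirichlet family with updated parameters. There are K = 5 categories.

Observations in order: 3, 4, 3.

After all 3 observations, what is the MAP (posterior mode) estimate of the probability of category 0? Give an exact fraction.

obs 1: x=3 → posterior Dirichlet(5/2, 7/5, 2, 7/2, 2)
obs 2: x=4 → posterior Dirichlet(5/2, 7/5, 2, 7/2, 3)
obs 3: x=3 → posterior Dirichlet(5/2, 7/5, 2, 9/2, 3)

5/28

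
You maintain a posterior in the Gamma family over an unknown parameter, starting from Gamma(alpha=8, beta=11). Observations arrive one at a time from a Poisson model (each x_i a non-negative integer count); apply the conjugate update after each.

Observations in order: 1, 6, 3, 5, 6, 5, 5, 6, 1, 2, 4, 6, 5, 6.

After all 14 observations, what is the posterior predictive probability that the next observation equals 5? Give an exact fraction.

obs 1: x=1 → posterior Gamma(9, 12)
obs 2: x=6 → posterior Gamma(15, 13)
obs 3: x=3 → posterior Gamma(18, 14)
obs 4: x=5 → posterior Gamma(23, 15)
obs 5: x=6 → posterior Gamma(29, 16)
obs 6: x=5 → posterior Gamma(34, 17)
obs 7: x=5 → posterior Gamma(39, 18)
obs 8: x=6 → posterior Gamma(45, 19)
obs 9: x=1 → posterior Gamma(46, 20)
obs 10: x=2 → posterior Gamma(48, 21)
obs 11: x=4 → posterior Gamma(52, 22)
obs 12: x=6 → posterior Gamma(58, 23)
obs 13: x=5 → posterior Gamma(63, 24)
obs 14: x=6 → posterior Gamma(69, 25)

21553122271074136979636333431496047742788999141861226135612346864467436802215161151252686977386474609375/255268810216741861085227983114293925771827853314729514027914994469623025455875886476686685084055385407488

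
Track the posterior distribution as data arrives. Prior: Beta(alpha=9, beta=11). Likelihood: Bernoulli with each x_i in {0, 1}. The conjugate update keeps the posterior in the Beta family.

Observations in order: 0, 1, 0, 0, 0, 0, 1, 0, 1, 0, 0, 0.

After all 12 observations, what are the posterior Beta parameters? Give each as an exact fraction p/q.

obs 1: x=0 → posterior Beta(9, 12)
obs 2: x=1 → posterior Beta(10, 12)
obs 3: x=0 → posterior Beta(10, 13)
obs 4: x=0 → posterior Beta(10, 14)
obs 5: x=0 → posterior Beta(10, 15)
obs 6: x=0 → posterior Beta(10, 16)
obs 7: x=1 → posterior Beta(11, 16)
obs 8: x=0 → posterior Beta(11, 17)
obs 9: x=1 → posterior Beta(12, 17)
obs 10: x=0 → posterior Beta(12, 18)
obs 11: x=0 → posterior Beta(12, 19)
obs 12: x=0 → posterior Beta(12, 20)

alpha=12, beta=20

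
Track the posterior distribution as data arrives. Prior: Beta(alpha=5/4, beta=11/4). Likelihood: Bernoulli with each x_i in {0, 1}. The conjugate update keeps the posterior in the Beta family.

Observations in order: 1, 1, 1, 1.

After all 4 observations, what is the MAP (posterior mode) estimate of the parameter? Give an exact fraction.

17/24

obs 1: x=1 → posterior Beta(9/4, 11/4)
obs 2: x=1 → posterior Beta(13/4, 11/4)
obs 3: x=1 → posterior Beta(17/4, 11/4)
obs 4: x=1 → posterior Beta(21/4, 11/4)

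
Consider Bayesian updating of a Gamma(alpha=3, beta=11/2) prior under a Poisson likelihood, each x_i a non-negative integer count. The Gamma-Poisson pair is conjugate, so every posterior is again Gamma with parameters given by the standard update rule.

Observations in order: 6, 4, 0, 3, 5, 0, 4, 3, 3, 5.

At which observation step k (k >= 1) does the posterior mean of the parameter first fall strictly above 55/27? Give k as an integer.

k = 8

obs 1: x=6 → posterior Gamma(9, 13/2)
obs 2: x=4 → posterior Gamma(13, 15/2)
obs 3: x=0 → posterior Gamma(13, 17/2)
obs 4: x=3 → posterior Gamma(16, 19/2)
obs 5: x=5 → posterior Gamma(21, 21/2)
obs 6: x=0 → posterior Gamma(21, 23/2)
obs 7: x=4 → posterior Gamma(25, 25/2)
obs 8: x=3 → posterior Gamma(28, 27/2)
obs 9: x=3 → posterior Gamma(31, 29/2)
obs 10: x=5 → posterior Gamma(36, 31/2)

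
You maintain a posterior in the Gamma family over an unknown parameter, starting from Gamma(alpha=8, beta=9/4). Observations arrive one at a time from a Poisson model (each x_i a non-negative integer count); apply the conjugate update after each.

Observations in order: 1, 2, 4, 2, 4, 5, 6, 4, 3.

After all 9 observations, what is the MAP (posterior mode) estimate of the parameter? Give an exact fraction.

obs 1: x=1 → posterior Gamma(9, 13/4)
obs 2: x=2 → posterior Gamma(11, 17/4)
obs 3: x=4 → posterior Gamma(15, 21/4)
obs 4: x=2 → posterior Gamma(17, 25/4)
obs 5: x=4 → posterior Gamma(21, 29/4)
obs 6: x=5 → posterior Gamma(26, 33/4)
obs 7: x=6 → posterior Gamma(32, 37/4)
obs 8: x=4 → posterior Gamma(36, 41/4)
obs 9: x=3 → posterior Gamma(39, 45/4)

152/45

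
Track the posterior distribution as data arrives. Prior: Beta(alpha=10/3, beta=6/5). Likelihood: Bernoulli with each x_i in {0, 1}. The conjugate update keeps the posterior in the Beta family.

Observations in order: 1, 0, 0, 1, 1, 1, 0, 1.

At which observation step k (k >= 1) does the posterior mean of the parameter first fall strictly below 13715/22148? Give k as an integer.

obs 1: x=1 → posterior Beta(13/3, 6/5)
obs 2: x=0 → posterior Beta(13/3, 11/5)
obs 3: x=0 → posterior Beta(13/3, 16/5)
obs 4: x=1 → posterior Beta(16/3, 16/5)
obs 5: x=1 → posterior Beta(19/3, 16/5)
obs 6: x=1 → posterior Beta(22/3, 16/5)
obs 7: x=0 → posterior Beta(22/3, 21/5)
obs 8: x=1 → posterior Beta(25/3, 21/5)

k = 3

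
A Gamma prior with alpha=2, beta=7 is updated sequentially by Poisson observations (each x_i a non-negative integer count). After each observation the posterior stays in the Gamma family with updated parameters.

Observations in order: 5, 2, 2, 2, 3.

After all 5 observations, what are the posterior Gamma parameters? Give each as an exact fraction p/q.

alpha=16, beta=12

obs 1: x=5 → posterior Gamma(7, 8)
obs 2: x=2 → posterior Gamma(9, 9)
obs 3: x=2 → posterior Gamma(11, 10)
obs 4: x=2 → posterior Gamma(13, 11)
obs 5: x=3 → posterior Gamma(16, 12)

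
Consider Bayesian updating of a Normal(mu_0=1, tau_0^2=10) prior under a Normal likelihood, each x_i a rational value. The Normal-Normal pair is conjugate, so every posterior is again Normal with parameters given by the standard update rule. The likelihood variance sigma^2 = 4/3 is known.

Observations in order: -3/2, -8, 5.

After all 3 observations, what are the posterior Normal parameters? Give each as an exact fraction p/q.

obs 1: x=-3/2 → posterior Normal(-41/34, 20/17)
obs 2: x=-8 → posterior Normal(-281/64, 5/8)
obs 3: x=5 → posterior Normal(-131/94, 20/47)

mu_0=-131/94, tau_0^2=20/47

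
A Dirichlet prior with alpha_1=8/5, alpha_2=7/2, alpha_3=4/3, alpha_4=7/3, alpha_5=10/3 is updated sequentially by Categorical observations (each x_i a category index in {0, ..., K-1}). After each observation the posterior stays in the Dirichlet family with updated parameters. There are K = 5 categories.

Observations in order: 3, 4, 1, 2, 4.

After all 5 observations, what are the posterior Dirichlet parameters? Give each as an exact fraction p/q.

alpha_1=8/5, alpha_2=9/2, alpha_3=7/3, alpha_4=10/3, alpha_5=16/3

obs 1: x=3 → posterior Dirichlet(8/5, 7/2, 4/3, 10/3, 10/3)
obs 2: x=4 → posterior Dirichlet(8/5, 7/2, 4/3, 10/3, 13/3)
obs 3: x=1 → posterior Dirichlet(8/5, 9/2, 4/3, 10/3, 13/3)
obs 4: x=2 → posterior Dirichlet(8/5, 9/2, 7/3, 10/3, 13/3)
obs 5: x=4 → posterior Dirichlet(8/5, 9/2, 7/3, 10/3, 16/3)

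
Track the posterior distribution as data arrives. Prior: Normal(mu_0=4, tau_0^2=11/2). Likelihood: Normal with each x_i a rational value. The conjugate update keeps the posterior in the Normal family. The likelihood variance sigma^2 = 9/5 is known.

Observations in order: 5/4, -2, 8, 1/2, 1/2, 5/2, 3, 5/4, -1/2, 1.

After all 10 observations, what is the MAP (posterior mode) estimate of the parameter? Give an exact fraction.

1849/1136

obs 1: x=5/4 → posterior Normal(563/292, 99/73)
obs 2: x=-2 → posterior Normal(123/512, 99/128)
obs 3: x=8 → posterior Normal(1883/732, 33/61)
obs 4: x=1/2 → posterior Normal(1993/952, 99/238)
obs 5: x=1/2 → posterior Normal(2103/1172, 99/293)
obs 6: x=5/2 → posterior Normal(2653/1392, 33/116)
obs 7: x=3 → posterior Normal(3313/1612, 99/403)
obs 8: x=5/4 → posterior Normal(897/458, 99/458)
obs 9: x=-1/2 → posterior Normal(1739/1026, 11/57)
obs 10: x=1 → posterior Normal(1849/1136, 99/568)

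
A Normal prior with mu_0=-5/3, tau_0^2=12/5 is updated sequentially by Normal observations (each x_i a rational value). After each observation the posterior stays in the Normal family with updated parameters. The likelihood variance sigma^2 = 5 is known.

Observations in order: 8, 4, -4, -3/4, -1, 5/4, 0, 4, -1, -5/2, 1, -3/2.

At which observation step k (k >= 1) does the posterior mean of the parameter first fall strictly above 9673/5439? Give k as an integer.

obs 1: x=8 → posterior Normal(163/111, 60/37)
obs 2: x=4 → posterior Normal(307/147, 60/49)
obs 3: x=-4 → posterior Normal(163/183, 60/61)
obs 4: x=-3/4 → posterior Normal(136/219, 60/73)
obs 5: x=-1 → posterior Normal(20/51, 12/17)
obs 6: x=5/4 → posterior Normal(145/291, 60/97)
obs 7: x=0 → posterior Normal(145/327, 60/109)
obs 8: x=4 → posterior Normal(289/363, 60/121)
obs 9: x=-1 → posterior Normal(253/399, 60/133)
obs 10: x=-5/2 → posterior Normal(163/435, 12/29)
obs 11: x=1 → posterior Normal(199/471, 60/157)
obs 12: x=-3/2 → posterior Normal(145/507, 60/169)

k = 2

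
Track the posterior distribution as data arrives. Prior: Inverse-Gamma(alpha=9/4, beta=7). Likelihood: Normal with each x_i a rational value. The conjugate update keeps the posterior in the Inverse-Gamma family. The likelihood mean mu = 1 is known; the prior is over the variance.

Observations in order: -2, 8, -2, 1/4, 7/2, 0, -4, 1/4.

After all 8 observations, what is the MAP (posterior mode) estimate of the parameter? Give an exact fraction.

915/116

obs 1: x=-2 → posterior Inverse-Gamma(11/4, 23/2)
obs 2: x=8 → posterior Inverse-Gamma(13/4, 36)
obs 3: x=-2 → posterior Inverse-Gamma(15/4, 81/2)
obs 4: x=1/4 → posterior Inverse-Gamma(17/4, 1305/32)
obs 5: x=7/2 → posterior Inverse-Gamma(19/4, 1405/32)
obs 6: x=0 → posterior Inverse-Gamma(21/4, 1421/32)
obs 7: x=-4 → posterior Inverse-Gamma(23/4, 1821/32)
obs 8: x=1/4 → posterior Inverse-Gamma(25/4, 915/16)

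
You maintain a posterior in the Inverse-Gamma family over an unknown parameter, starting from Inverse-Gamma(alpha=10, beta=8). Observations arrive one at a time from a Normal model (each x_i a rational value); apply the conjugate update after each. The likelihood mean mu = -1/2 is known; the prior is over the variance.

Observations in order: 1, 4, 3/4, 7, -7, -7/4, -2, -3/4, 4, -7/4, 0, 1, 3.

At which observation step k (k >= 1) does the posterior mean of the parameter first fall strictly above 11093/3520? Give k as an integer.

k = 4

obs 1: x=1 → posterior Inverse-Gamma(21/2, 73/8)
obs 2: x=4 → posterior Inverse-Gamma(11, 77/4)
obs 3: x=3/4 → posterior Inverse-Gamma(23/2, 641/32)
obs 4: x=7 → posterior Inverse-Gamma(12, 1541/32)
obs 5: x=-7 → posterior Inverse-Gamma(25/2, 2217/32)
obs 6: x=-7/4 → posterior Inverse-Gamma(13, 1121/16)
obs 7: x=-2 → posterior Inverse-Gamma(27/2, 1139/16)
obs 8: x=-3/4 → posterior Inverse-Gamma(14, 2279/32)
obs 9: x=4 → posterior Inverse-Gamma(29/2, 2603/32)
obs 10: x=-7/4 → posterior Inverse-Gamma(15, 657/8)
obs 11: x=0 → posterior Inverse-Gamma(31/2, 329/4)
obs 12: x=1 → posterior Inverse-Gamma(16, 667/8)
obs 13: x=3 → posterior Inverse-Gamma(33/2, 179/2)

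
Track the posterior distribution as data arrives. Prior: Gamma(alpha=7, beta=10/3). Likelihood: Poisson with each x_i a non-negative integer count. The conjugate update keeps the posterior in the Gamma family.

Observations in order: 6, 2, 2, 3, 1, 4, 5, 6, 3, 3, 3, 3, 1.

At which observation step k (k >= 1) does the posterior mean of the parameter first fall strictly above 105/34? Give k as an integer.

k = 8

obs 1: x=6 → posterior Gamma(13, 13/3)
obs 2: x=2 → posterior Gamma(15, 16/3)
obs 3: x=2 → posterior Gamma(17, 19/3)
obs 4: x=3 → posterior Gamma(20, 22/3)
obs 5: x=1 → posterior Gamma(21, 25/3)
obs 6: x=4 → posterior Gamma(25, 28/3)
obs 7: x=5 → posterior Gamma(30, 31/3)
obs 8: x=6 → posterior Gamma(36, 34/3)
obs 9: x=3 → posterior Gamma(39, 37/3)
obs 10: x=3 → posterior Gamma(42, 40/3)
obs 11: x=3 → posterior Gamma(45, 43/3)
obs 12: x=3 → posterior Gamma(48, 46/3)
obs 13: x=1 → posterior Gamma(49, 49/3)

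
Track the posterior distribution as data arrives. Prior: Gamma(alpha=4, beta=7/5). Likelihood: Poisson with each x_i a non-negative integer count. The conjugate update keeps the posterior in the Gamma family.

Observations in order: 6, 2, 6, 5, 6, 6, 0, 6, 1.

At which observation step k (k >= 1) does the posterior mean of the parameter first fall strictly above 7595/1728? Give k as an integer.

obs 1: x=6 → posterior Gamma(10, 12/5)
obs 2: x=2 → posterior Gamma(12, 17/5)
obs 3: x=6 → posterior Gamma(18, 22/5)
obs 4: x=5 → posterior Gamma(23, 27/5)
obs 5: x=6 → posterior Gamma(29, 32/5)
obs 6: x=6 → posterior Gamma(35, 37/5)
obs 7: x=0 → posterior Gamma(35, 42/5)
obs 8: x=6 → posterior Gamma(41, 47/5)
obs 9: x=1 → posterior Gamma(42, 52/5)

k = 5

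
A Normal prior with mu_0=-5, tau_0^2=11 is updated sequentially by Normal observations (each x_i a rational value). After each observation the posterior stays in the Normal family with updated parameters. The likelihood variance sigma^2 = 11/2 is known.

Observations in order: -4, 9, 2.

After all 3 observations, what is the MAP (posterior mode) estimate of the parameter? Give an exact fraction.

9/7

obs 1: x=-4 → posterior Normal(-13/3, 11/3)
obs 2: x=9 → posterior Normal(1, 11/5)
obs 3: x=2 → posterior Normal(9/7, 11/7)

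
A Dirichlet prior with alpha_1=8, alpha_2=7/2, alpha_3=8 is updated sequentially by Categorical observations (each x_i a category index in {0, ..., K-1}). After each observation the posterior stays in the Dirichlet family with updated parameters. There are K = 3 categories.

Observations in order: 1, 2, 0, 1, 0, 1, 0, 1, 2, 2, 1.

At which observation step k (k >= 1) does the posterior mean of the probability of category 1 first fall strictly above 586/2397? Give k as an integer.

obs 1: x=1 → posterior Dirichlet(8, 9/2, 8)
obs 2: x=2 → posterior Dirichlet(8, 9/2, 9)
obs 3: x=0 → posterior Dirichlet(9, 9/2, 9)
obs 4: x=1 → posterior Dirichlet(9, 11/2, 9)
obs 5: x=0 → posterior Dirichlet(10, 11/2, 9)
obs 6: x=1 → posterior Dirichlet(10, 13/2, 9)
obs 7: x=0 → posterior Dirichlet(11, 13/2, 9)
obs 8: x=1 → posterior Dirichlet(11, 15/2, 9)
obs 9: x=2 → posterior Dirichlet(11, 15/2, 10)
obs 10: x=2 → posterior Dirichlet(11, 15/2, 11)
obs 11: x=1 → posterior Dirichlet(11, 17/2, 11)

k = 6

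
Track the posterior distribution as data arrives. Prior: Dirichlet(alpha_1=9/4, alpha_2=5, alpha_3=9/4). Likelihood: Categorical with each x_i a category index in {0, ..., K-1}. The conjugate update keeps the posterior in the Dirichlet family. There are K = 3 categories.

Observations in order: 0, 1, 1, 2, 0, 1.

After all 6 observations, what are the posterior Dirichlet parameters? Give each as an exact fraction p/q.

alpha_1=17/4, alpha_2=8, alpha_3=13/4

obs 1: x=0 → posterior Dirichlet(13/4, 5, 9/4)
obs 2: x=1 → posterior Dirichlet(13/4, 6, 9/4)
obs 3: x=1 → posterior Dirichlet(13/4, 7, 9/4)
obs 4: x=2 → posterior Dirichlet(13/4, 7, 13/4)
obs 5: x=0 → posterior Dirichlet(17/4, 7, 13/4)
obs 6: x=1 → posterior Dirichlet(17/4, 8, 13/4)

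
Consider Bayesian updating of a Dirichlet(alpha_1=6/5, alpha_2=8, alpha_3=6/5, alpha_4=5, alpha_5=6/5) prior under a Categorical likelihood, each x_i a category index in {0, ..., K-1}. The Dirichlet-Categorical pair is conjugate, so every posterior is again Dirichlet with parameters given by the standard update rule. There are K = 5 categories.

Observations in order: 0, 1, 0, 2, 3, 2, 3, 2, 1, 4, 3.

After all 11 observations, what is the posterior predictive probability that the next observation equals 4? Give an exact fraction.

11/138

obs 1: x=0 → posterior Dirichlet(11/5, 8, 6/5, 5, 6/5)
obs 2: x=1 → posterior Dirichlet(11/5, 9, 6/5, 5, 6/5)
obs 3: x=0 → posterior Dirichlet(16/5, 9, 6/5, 5, 6/5)
obs 4: x=2 → posterior Dirichlet(16/5, 9, 11/5, 5, 6/5)
obs 5: x=3 → posterior Dirichlet(16/5, 9, 11/5, 6, 6/5)
obs 6: x=2 → posterior Dirichlet(16/5, 9, 16/5, 6, 6/5)
obs 7: x=3 → posterior Dirichlet(16/5, 9, 16/5, 7, 6/5)
obs 8: x=2 → posterior Dirichlet(16/5, 9, 21/5, 7, 6/5)
obs 9: x=1 → posterior Dirichlet(16/5, 10, 21/5, 7, 6/5)
obs 10: x=4 → posterior Dirichlet(16/5, 10, 21/5, 7, 11/5)
obs 11: x=3 → posterior Dirichlet(16/5, 10, 21/5, 8, 11/5)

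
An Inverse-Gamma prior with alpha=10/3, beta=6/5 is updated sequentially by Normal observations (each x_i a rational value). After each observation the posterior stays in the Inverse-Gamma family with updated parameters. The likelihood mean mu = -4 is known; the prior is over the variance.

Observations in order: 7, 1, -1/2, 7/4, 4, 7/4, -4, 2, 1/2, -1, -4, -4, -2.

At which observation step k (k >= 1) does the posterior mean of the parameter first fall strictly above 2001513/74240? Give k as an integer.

k = 6

obs 1: x=7 → posterior Inverse-Gamma(23/6, 617/10)
obs 2: x=1 → posterior Inverse-Gamma(13/3, 371/5)
obs 3: x=-1/2 → posterior Inverse-Gamma(29/6, 3213/40)
obs 4: x=7/4 → posterior Inverse-Gamma(16/3, 15497/160)
obs 5: x=4 → posterior Inverse-Gamma(35/6, 20617/160)
obs 6: x=7/4 → posterior Inverse-Gamma(19/3, 11631/80)
obs 7: x=-4 → posterior Inverse-Gamma(41/6, 11631/80)
obs 8: x=2 → posterior Inverse-Gamma(22/3, 13071/80)
obs 9: x=1/2 → posterior Inverse-Gamma(47/6, 13881/80)
obs 10: x=-1 → posterior Inverse-Gamma(25/3, 14241/80)
obs 11: x=-4 → posterior Inverse-Gamma(53/6, 14241/80)
obs 12: x=-4 → posterior Inverse-Gamma(28/3, 14241/80)
obs 13: x=-2 → posterior Inverse-Gamma(59/6, 14401/80)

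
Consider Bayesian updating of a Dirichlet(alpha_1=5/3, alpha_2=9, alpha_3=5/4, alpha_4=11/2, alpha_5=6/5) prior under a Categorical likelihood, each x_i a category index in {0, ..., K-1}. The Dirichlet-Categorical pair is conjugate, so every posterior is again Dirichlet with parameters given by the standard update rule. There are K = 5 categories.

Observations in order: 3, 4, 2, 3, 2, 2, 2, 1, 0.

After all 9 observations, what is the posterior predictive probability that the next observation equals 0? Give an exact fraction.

160/1657

obs 1: x=3 → posterior Dirichlet(5/3, 9, 5/4, 13/2, 6/5)
obs 2: x=4 → posterior Dirichlet(5/3, 9, 5/4, 13/2, 11/5)
obs 3: x=2 → posterior Dirichlet(5/3, 9, 9/4, 13/2, 11/5)
obs 4: x=3 → posterior Dirichlet(5/3, 9, 9/4, 15/2, 11/5)
obs 5: x=2 → posterior Dirichlet(5/3, 9, 13/4, 15/2, 11/5)
obs 6: x=2 → posterior Dirichlet(5/3, 9, 17/4, 15/2, 11/5)
obs 7: x=2 → posterior Dirichlet(5/3, 9, 21/4, 15/2, 11/5)
obs 8: x=1 → posterior Dirichlet(5/3, 10, 21/4, 15/2, 11/5)
obs 9: x=0 → posterior Dirichlet(8/3, 10, 21/4, 15/2, 11/5)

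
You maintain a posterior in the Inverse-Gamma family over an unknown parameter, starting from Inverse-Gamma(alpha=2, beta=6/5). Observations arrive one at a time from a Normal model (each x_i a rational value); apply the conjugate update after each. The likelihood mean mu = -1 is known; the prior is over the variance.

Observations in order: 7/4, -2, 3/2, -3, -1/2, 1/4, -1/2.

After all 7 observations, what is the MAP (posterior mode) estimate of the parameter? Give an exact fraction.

obs 1: x=7/4 → posterior Inverse-Gamma(5/2, 797/160)
obs 2: x=-2 → posterior Inverse-Gamma(3, 877/160)
obs 3: x=3/2 → posterior Inverse-Gamma(7/2, 1377/160)
obs 4: x=-3 → posterior Inverse-Gamma(4, 1697/160)
obs 5: x=-1/2 → posterior Inverse-Gamma(9/2, 1717/160)
obs 6: x=1/4 → posterior Inverse-Gamma(5, 921/80)
obs 7: x=-1/2 → posterior Inverse-Gamma(11/2, 931/80)

931/520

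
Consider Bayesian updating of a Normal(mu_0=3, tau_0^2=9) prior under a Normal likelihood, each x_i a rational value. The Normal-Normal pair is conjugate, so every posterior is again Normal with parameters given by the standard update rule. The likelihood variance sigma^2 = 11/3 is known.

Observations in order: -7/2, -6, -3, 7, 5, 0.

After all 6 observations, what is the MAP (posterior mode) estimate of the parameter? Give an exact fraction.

39/346

obs 1: x=-7/2 → posterior Normal(-123/76, 99/38)
obs 2: x=-6 → posterior Normal(-447/130, 99/65)
obs 3: x=-3 → posterior Normal(-609/184, 99/92)
obs 4: x=7 → posterior Normal(-33/34, 99/119)
obs 5: x=5 → posterior Normal(39/292, 99/146)
obs 6: x=0 → posterior Normal(39/346, 99/173)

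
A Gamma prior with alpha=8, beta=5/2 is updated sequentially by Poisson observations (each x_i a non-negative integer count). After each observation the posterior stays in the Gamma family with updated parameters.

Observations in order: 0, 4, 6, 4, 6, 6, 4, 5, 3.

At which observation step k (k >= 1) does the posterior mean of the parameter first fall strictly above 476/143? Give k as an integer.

k = 4

obs 1: x=0 → posterior Gamma(8, 7/2)
obs 2: x=4 → posterior Gamma(12, 9/2)
obs 3: x=6 → posterior Gamma(18, 11/2)
obs 4: x=4 → posterior Gamma(22, 13/2)
obs 5: x=6 → posterior Gamma(28, 15/2)
obs 6: x=6 → posterior Gamma(34, 17/2)
obs 7: x=4 → posterior Gamma(38, 19/2)
obs 8: x=5 → posterior Gamma(43, 21/2)
obs 9: x=3 → posterior Gamma(46, 23/2)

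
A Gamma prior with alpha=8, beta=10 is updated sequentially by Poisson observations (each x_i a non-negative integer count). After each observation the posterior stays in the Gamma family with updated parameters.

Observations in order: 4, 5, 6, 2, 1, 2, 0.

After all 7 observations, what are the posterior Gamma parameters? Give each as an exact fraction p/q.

alpha=28, beta=17

obs 1: x=4 → posterior Gamma(12, 11)
obs 2: x=5 → posterior Gamma(17, 12)
obs 3: x=6 → posterior Gamma(23, 13)
obs 4: x=2 → posterior Gamma(25, 14)
obs 5: x=1 → posterior Gamma(26, 15)
obs 6: x=2 → posterior Gamma(28, 16)
obs 7: x=0 → posterior Gamma(28, 17)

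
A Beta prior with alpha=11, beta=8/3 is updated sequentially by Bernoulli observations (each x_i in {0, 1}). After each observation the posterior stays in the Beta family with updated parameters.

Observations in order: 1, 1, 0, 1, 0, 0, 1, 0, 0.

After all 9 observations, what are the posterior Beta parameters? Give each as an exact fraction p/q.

alpha=15, beta=23/3

obs 1: x=1 → posterior Beta(12, 8/3)
obs 2: x=1 → posterior Beta(13, 8/3)
obs 3: x=0 → posterior Beta(13, 11/3)
obs 4: x=1 → posterior Beta(14, 11/3)
obs 5: x=0 → posterior Beta(14, 14/3)
obs 6: x=0 → posterior Beta(14, 17/3)
obs 7: x=1 → posterior Beta(15, 17/3)
obs 8: x=0 → posterior Beta(15, 20/3)
obs 9: x=0 → posterior Beta(15, 23/3)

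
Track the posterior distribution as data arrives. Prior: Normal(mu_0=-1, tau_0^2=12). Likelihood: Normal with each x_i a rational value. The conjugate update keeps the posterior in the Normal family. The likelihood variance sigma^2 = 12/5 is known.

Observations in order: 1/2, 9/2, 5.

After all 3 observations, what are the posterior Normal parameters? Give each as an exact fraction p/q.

obs 1: x=1/2 → posterior Normal(1/4, 2)
obs 2: x=9/2 → posterior Normal(24/11, 12/11)
obs 3: x=5 → posterior Normal(49/16, 3/4)

mu_0=49/16, tau_0^2=3/4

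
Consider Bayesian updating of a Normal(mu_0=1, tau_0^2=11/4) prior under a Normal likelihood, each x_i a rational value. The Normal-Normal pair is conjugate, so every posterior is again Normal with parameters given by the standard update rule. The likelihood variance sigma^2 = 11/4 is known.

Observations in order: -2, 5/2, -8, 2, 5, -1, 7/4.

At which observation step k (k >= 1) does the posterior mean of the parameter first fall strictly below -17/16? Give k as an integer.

k = 3

obs 1: x=-2 → posterior Normal(-1/2, 11/8)
obs 2: x=5/2 → posterior Normal(1/2, 11/12)
obs 3: x=-8 → posterior Normal(-13/8, 11/16)
obs 4: x=2 → posterior Normal(-9/10, 11/20)
obs 5: x=5 → posterior Normal(1/12, 11/24)
obs 6: x=-1 → posterior Normal(-1/14, 11/28)
obs 7: x=7/4 → posterior Normal(5/32, 11/32)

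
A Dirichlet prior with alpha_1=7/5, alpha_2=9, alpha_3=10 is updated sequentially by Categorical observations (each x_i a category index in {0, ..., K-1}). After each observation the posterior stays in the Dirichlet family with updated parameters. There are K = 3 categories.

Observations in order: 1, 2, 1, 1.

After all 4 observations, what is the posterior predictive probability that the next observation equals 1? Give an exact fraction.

obs 1: x=1 → posterior Dirichlet(7/5, 10, 10)
obs 2: x=2 → posterior Dirichlet(7/5, 10, 11)
obs 3: x=1 → posterior Dirichlet(7/5, 11, 11)
obs 4: x=1 → posterior Dirichlet(7/5, 12, 11)

30/61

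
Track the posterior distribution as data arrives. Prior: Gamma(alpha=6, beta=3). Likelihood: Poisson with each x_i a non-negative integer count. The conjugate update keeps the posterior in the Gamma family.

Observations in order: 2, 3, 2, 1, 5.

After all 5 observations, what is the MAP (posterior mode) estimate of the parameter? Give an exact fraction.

obs 1: x=2 → posterior Gamma(8, 4)
obs 2: x=3 → posterior Gamma(11, 5)
obs 3: x=2 → posterior Gamma(13, 6)
obs 4: x=1 → posterior Gamma(14, 7)
obs 5: x=5 → posterior Gamma(19, 8)

9/4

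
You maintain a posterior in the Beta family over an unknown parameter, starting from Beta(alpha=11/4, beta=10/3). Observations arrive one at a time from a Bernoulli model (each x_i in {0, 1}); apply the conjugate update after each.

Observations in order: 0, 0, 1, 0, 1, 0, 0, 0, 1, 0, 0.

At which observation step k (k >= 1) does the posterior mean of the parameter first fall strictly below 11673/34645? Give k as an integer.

k = 11

obs 1: x=0 → posterior Beta(11/4, 13/3)
obs 2: x=0 → posterior Beta(11/4, 16/3)
obs 3: x=1 → posterior Beta(15/4, 16/3)
obs 4: x=0 → posterior Beta(15/4, 19/3)
obs 5: x=1 → posterior Beta(19/4, 19/3)
obs 6: x=0 → posterior Beta(19/4, 22/3)
obs 7: x=0 → posterior Beta(19/4, 25/3)
obs 8: x=0 → posterior Beta(19/4, 28/3)
obs 9: x=1 → posterior Beta(23/4, 28/3)
obs 10: x=0 → posterior Beta(23/4, 31/3)
obs 11: x=0 → posterior Beta(23/4, 34/3)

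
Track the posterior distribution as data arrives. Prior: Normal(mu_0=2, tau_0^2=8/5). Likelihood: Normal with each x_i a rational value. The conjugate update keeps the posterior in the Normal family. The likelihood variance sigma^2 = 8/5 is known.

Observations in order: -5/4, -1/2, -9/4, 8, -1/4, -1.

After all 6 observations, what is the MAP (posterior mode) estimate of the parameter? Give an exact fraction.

obs 1: x=-5/4 → posterior Normal(3/8, 4/5)
obs 2: x=-1/2 → posterior Normal(1/12, 8/15)
obs 3: x=-9/4 → posterior Normal(-1/2, 2/5)
obs 4: x=8 → posterior Normal(6/5, 8/25)
obs 5: x=-1/4 → posterior Normal(23/24, 4/15)
obs 6: x=-1 → posterior Normal(19/28, 8/35)

19/28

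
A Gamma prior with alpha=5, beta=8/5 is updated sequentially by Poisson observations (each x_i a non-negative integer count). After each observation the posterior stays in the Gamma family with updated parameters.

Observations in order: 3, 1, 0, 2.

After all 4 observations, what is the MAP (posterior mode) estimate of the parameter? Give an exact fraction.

obs 1: x=3 → posterior Gamma(8, 13/5)
obs 2: x=1 → posterior Gamma(9, 18/5)
obs 3: x=0 → posterior Gamma(9, 23/5)
obs 4: x=2 → posterior Gamma(11, 28/5)

25/14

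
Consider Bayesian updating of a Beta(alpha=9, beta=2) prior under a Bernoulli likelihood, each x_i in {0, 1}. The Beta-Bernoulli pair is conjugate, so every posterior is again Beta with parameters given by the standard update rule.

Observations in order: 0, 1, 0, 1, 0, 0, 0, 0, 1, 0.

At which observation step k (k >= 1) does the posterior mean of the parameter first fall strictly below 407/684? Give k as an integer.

k = 8

obs 1: x=0 → posterior Beta(9, 3)
obs 2: x=1 → posterior Beta(10, 3)
obs 3: x=0 → posterior Beta(10, 4)
obs 4: x=1 → posterior Beta(11, 4)
obs 5: x=0 → posterior Beta(11, 5)
obs 6: x=0 → posterior Beta(11, 6)
obs 7: x=0 → posterior Beta(11, 7)
obs 8: x=0 → posterior Beta(11, 8)
obs 9: x=1 → posterior Beta(12, 8)
obs 10: x=0 → posterior Beta(12, 9)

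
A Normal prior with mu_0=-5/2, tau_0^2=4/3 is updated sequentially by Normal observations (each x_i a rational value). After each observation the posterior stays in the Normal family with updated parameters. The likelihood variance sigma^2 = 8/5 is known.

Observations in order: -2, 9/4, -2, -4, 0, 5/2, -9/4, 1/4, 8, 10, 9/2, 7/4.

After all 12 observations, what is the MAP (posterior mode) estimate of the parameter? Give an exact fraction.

40/33

obs 1: x=-2 → posterior Normal(-25/11, 8/11)
obs 2: x=9/4 → posterior Normal(-55/64, 1/2)
obs 3: x=-2 → posterior Normal(-95/84, 8/21)
obs 4: x=-4 → posterior Normal(-175/104, 4/13)
obs 5: x=0 → posterior Normal(-175/124, 8/31)
obs 6: x=5/2 → posterior Normal(-125/144, 2/9)
obs 7: x=-9/4 → posterior Normal(-85/82, 8/41)
obs 8: x=1/4 → posterior Normal(-165/184, 4/23)
obs 9: x=8 → posterior Normal(-5/204, 8/51)
obs 10: x=10 → posterior Normal(195/224, 1/7)
obs 11: x=9/2 → posterior Normal(285/244, 8/61)
obs 12: x=7/4 → posterior Normal(40/33, 4/33)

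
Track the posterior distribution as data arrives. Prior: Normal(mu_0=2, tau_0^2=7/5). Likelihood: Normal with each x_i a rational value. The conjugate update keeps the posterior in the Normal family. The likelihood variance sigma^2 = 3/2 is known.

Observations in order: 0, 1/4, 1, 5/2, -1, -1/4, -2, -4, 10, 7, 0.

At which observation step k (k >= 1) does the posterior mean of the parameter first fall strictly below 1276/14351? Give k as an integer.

obs 1: x=0 → posterior Normal(30/29, 21/29)
obs 2: x=1/4 → posterior Normal(67/86, 21/43)
obs 3: x=1 → posterior Normal(5/6, 7/19)
obs 4: x=5/2 → posterior Normal(165/142, 21/71)
obs 5: x=-1 → posterior Normal(137/170, 21/85)
obs 6: x=-1/4 → posterior Normal(65/99, 7/33)
obs 7: x=-2 → posterior Normal(37/113, 21/113)
obs 8: x=-4 → posterior Normal(-19/127, 21/127)
obs 9: x=10 → posterior Normal(121/141, 7/47)
obs 10: x=7 → posterior Normal(219/155, 21/155)
obs 11: x=0 → posterior Normal(219/169, 21/169)

k = 8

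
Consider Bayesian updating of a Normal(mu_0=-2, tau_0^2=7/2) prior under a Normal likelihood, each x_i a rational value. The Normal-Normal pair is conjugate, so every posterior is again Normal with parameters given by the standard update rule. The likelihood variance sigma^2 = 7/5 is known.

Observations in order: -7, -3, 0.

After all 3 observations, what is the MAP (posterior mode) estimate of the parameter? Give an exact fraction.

obs 1: x=-7 → posterior Normal(-39/7, 1)
obs 2: x=-3 → posterior Normal(-9/2, 7/12)
obs 3: x=0 → posterior Normal(-54/17, 7/17)

-54/17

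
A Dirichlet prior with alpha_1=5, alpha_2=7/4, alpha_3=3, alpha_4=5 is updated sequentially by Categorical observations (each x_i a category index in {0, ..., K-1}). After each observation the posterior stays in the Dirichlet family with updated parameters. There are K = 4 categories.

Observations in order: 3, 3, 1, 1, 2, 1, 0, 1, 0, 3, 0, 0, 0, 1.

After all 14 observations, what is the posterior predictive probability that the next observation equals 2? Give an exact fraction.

16/115

obs 1: x=3 → posterior Dirichlet(5, 7/4, 3, 6)
obs 2: x=3 → posterior Dirichlet(5, 7/4, 3, 7)
obs 3: x=1 → posterior Dirichlet(5, 11/4, 3, 7)
obs 4: x=1 → posterior Dirichlet(5, 15/4, 3, 7)
obs 5: x=2 → posterior Dirichlet(5, 15/4, 4, 7)
obs 6: x=1 → posterior Dirichlet(5, 19/4, 4, 7)
obs 7: x=0 → posterior Dirichlet(6, 19/4, 4, 7)
obs 8: x=1 → posterior Dirichlet(6, 23/4, 4, 7)
obs 9: x=0 → posterior Dirichlet(7, 23/4, 4, 7)
obs 10: x=3 → posterior Dirichlet(7, 23/4, 4, 8)
obs 11: x=0 → posterior Dirichlet(8, 23/4, 4, 8)
obs 12: x=0 → posterior Dirichlet(9, 23/4, 4, 8)
obs 13: x=0 → posterior Dirichlet(10, 23/4, 4, 8)
obs 14: x=1 → posterior Dirichlet(10, 27/4, 4, 8)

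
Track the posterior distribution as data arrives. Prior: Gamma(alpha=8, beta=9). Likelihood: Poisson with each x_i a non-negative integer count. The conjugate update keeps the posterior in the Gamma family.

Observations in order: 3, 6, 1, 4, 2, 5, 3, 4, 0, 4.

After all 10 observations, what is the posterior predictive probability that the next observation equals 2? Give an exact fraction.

obs 1: x=3 → posterior Gamma(11, 10)
obs 2: x=6 → posterior Gamma(17, 11)
obs 3: x=1 → posterior Gamma(18, 12)
obs 4: x=4 → posterior Gamma(22, 13)
obs 5: x=2 → posterior Gamma(24, 14)
obs 6: x=5 → posterior Gamma(29, 15)
obs 7: x=3 → posterior Gamma(32, 16)
obs 8: x=4 → posterior Gamma(36, 17)
obs 9: x=0 → posterior Gamma(36, 18)
obs 10: x=4 → posterior Gamma(40, 19)

57933250286099395192564455543191754458124081960919241/219902325555200000000000000000000000000000000000000000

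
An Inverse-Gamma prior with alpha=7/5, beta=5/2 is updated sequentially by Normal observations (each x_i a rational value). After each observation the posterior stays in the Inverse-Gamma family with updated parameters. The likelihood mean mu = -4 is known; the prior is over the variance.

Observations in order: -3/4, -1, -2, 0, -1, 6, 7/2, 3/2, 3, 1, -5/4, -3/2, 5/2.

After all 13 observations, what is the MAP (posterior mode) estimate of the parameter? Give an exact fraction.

obs 1: x=-3/4 → posterior Inverse-Gamma(19/10, 249/32)
obs 2: x=-1 → posterior Inverse-Gamma(12/5, 393/32)
obs 3: x=-2 → posterior Inverse-Gamma(29/10, 457/32)
obs 4: x=0 → posterior Inverse-Gamma(17/5, 713/32)
obs 5: x=-1 → posterior Inverse-Gamma(39/10, 857/32)
obs 6: x=6 → posterior Inverse-Gamma(22/5, 2457/32)
obs 7: x=7/2 → posterior Inverse-Gamma(49/10, 3357/32)
obs 8: x=3/2 → posterior Inverse-Gamma(27/5, 3841/32)
obs 9: x=3 → posterior Inverse-Gamma(59/10, 4625/32)
obs 10: x=1 → posterior Inverse-Gamma(32/5, 5025/32)
obs 11: x=-5/4 → posterior Inverse-Gamma(69/10, 2573/16)
obs 12: x=-3/2 → posterior Inverse-Gamma(37/5, 2623/16)
obs 13: x=5/2 → posterior Inverse-Gamma(79/10, 2961/16)

14805/712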